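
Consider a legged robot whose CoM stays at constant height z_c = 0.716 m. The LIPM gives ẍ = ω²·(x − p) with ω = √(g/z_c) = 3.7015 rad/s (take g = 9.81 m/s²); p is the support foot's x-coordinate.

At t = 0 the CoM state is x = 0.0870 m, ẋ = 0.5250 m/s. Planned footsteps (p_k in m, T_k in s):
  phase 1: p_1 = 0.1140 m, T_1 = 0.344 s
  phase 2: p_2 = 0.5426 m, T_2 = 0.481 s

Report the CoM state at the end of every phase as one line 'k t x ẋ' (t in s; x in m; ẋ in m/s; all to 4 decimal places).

phase 1: p=0.1140, T=0.344, ωT=1.273316, cosh=1.926291, sinh=1.646389; start (x,ẋ)=(0.087000, 0.525000) → end (x,ẋ)=(0.295505, 0.846762)
phase 2: p=0.5426, T=0.481, ωT=1.780421, cosh=3.050462, sinh=2.881895; start (x,ẋ)=(0.295505, 0.846762) → end (x,ẋ)=(0.448113, -0.052833)

1 0.3440 0.2955 0.8468
2 0.8250 0.4481 -0.0528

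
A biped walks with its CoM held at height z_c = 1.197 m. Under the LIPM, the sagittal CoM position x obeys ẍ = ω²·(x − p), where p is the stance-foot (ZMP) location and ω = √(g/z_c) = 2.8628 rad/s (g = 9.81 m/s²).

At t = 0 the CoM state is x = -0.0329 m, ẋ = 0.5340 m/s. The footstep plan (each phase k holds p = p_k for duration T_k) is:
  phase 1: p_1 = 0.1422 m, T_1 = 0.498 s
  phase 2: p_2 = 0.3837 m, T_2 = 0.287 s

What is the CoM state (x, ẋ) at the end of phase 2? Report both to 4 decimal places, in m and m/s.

phase 1: p=0.1422, T=0.498, ωT=1.425674, cosh=2.200505, sinh=1.960158; start (x,ẋ)=(-0.032900, 0.534000) → end (x,ẋ)=(0.122521, 0.192489)
phase 2: p=0.3837, T=0.287, ωT=0.821624, cosh=1.356953, sinh=0.917236; start (x,ẋ)=(0.122521, 0.192489) → end (x,ẋ)=(0.090966, -0.424622)

x = 0.0910, ẋ = -0.4246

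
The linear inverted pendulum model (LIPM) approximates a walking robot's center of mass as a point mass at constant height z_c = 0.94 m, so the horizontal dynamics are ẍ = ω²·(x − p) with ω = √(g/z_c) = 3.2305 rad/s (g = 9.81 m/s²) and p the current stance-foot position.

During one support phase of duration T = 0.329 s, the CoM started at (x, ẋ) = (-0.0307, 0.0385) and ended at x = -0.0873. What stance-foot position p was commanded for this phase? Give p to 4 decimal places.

p = 0.0851

ωT = 3.2305·0.329 = 1.062835; cosh(ωT) = 1.620020, sinh(ωT) = 1.274544
x(T) = p + (x₀−p)·cosh(ωT) + (ẋ₀/ω)·sinh(ωT) ⇒ p·(1 − cosh) = x(T) − x₀·cosh − (ẋ₀/ω)·sinh
numerator   = -0.0873 − (-0.0307)·1.620020 − (0.0385/3.2305)·1.274544 = -0.052755
denominator = 1 − 1.620020 = -0.620020
p = -0.052755 / -0.620020 = 0.0851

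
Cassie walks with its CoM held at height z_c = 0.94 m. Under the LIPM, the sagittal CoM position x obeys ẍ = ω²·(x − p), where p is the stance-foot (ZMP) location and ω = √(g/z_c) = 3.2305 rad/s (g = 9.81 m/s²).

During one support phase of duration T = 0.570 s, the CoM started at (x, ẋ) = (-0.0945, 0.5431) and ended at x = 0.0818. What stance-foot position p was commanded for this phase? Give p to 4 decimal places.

ωT = 3.2305·0.570 = 1.841385; cosh(ωT) = 3.231931, sinh(ωT) = 3.073334
x(T) = p + (x₀−p)·cosh(ωT) + (ẋ₀/ω)·sinh(ωT) ⇒ p·(1 − cosh) = x(T) − x₀·cosh − (ẋ₀/ω)·sinh
numerator   = 0.0818 − (-0.0945)·3.231931 − (0.5431/3.2305)·3.073334 = -0.129460
denominator = 1 − 3.231931 = -2.231931
p = -0.129460 / -2.231931 = 0.0580

p = 0.0580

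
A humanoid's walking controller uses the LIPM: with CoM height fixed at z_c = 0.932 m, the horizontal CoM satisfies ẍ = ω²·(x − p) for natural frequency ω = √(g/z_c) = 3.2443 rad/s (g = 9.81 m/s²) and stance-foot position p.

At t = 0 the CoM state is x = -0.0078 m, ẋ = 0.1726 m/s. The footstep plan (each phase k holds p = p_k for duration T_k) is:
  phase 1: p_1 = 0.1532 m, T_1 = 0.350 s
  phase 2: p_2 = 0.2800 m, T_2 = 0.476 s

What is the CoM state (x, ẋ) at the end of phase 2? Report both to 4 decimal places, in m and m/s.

phase 1: p=0.1532, T=0.350, ωT=1.135505, cosh=1.717002, sinh=1.395743; start (x,ẋ)=(-0.007800, 0.172600) → end (x,ẋ)=(-0.048982, -0.432687)
phase 2: p=0.2800, T=0.476, ωT=1.544287, cosh=2.449047, sinh=2.235583; start (x,ẋ)=(-0.048982, -0.432687) → end (x,ẋ)=(-0.823849, -3.445748)

x = -0.8238, ẋ = -3.4457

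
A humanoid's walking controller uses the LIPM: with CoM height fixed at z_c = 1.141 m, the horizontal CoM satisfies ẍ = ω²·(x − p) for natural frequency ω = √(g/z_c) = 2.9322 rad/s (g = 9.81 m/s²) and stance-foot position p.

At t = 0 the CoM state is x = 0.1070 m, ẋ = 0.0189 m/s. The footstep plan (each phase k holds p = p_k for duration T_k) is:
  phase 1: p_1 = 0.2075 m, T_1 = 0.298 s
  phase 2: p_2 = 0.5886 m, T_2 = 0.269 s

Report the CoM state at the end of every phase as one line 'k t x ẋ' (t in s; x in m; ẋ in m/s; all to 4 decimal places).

1 0.2980 0.0725 -0.2650
2 0.5670 -0.1754 -1.6730

phase 1: p=0.2075, T=0.298, ωT=0.873796, cosh=1.406676, sinh=0.989312; start (x,ẋ)=(0.107000, 0.018900) → end (x,ẋ)=(0.072506, -0.264950)
phase 2: p=0.5886, T=0.269, ωT=0.788762, cosh=1.327538, sinh=0.873131; start (x,ẋ)=(0.072506, -0.264950) → end (x,ẋ)=(-0.175430, -1.673034)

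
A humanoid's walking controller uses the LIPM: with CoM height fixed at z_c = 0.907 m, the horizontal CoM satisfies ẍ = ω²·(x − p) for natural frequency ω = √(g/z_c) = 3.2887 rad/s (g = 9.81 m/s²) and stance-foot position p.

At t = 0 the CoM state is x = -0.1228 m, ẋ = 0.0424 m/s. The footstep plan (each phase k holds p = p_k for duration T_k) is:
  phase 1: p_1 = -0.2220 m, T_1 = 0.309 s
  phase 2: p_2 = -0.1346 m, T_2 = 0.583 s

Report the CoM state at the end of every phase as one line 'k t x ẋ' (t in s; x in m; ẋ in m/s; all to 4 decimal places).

phase 1: p=-0.2220, T=0.309, ωT=1.016208, cosh=1.562332, sinh=1.200367; start (x,ẋ)=(-0.122800, 0.042400) → end (x,ẋ)=(-0.051541, 0.457850)
phase 2: p=-0.1346, T=0.583, ωT=1.917312, cosh=3.474825, sinh=3.327824; start (x,ẋ)=(-0.051541, 0.457850) → end (x,ẋ)=(0.617313, 2.499965)

1 0.3090 -0.0515 0.4578
2 0.8920 0.6173 2.5000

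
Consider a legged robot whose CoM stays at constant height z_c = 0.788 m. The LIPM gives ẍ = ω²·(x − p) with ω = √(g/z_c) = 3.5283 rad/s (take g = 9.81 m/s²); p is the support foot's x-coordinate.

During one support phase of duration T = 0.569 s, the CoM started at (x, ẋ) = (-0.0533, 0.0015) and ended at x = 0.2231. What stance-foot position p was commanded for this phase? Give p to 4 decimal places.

p = -0.1518

ωT = 3.5283·0.569 = 2.007603; cosh(ωT) = 3.789879, sinh(ωT) = 3.655568
x(T) = p + (x₀−p)·cosh(ωT) + (ẋ₀/ω)·sinh(ωT) ⇒ p·(1 − cosh) = x(T) − x₀·cosh − (ẋ₀/ω)·sinh
numerator   = 0.2231 − (-0.0533)·3.789879 − (0.0015/3.5283)·3.655568 = 0.423546
denominator = 1 − 3.789879 = -2.789879
p = 0.423546 / -2.789879 = -0.1518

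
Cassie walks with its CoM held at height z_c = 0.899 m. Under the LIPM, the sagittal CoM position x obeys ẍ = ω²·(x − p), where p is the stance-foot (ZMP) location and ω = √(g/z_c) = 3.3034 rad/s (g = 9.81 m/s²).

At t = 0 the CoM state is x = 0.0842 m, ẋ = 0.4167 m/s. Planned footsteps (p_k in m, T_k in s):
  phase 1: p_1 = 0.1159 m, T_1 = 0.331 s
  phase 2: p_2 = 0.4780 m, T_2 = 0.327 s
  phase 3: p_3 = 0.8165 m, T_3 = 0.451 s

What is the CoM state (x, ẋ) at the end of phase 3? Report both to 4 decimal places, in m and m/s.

phase 1: p=0.1159, T=0.331, ωT=1.093425, cosh=1.659773, sinh=1.324706; start (x,ẋ)=(0.084200, 0.416700) → end (x,ẋ)=(0.230387, 0.552907)
phase 2: p=0.4780, T=0.327, ωT=1.080212, cosh=1.642413, sinh=1.302890; start (x,ẋ)=(0.230387, 0.552907) → end (x,ẋ)=(0.289389, -0.157614)
phase 3: p=0.8165, T=0.451, ωT=1.489833, cosh=2.330883, sinh=2.105473; start (x,ẋ)=(0.289389, -0.157614) → end (x,ẋ)=(-0.512592, -4.033554)

x = -0.5126, ẋ = -4.0336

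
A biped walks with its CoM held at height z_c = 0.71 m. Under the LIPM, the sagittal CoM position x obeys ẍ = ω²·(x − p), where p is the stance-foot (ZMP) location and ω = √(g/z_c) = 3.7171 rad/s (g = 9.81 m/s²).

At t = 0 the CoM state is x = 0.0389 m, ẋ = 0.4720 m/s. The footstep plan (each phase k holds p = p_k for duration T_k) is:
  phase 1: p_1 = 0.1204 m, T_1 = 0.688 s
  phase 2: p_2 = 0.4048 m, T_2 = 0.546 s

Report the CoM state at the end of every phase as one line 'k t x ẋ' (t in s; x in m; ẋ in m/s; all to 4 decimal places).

1 0.6880 0.4057 1.1206
2 1.2340 1.5357 4.3505

phase 1: p=0.1204, T=0.688, ωT=2.557365, cosh=6.489641, sinh=6.412133; start (x,ẋ)=(0.038900, 0.472000) → end (x,ẋ)=(0.405711, 1.120596)
phase 2: p=0.4048, T=0.546, ωT=2.029537, cosh=3.870978, sinh=3.739581; start (x,ẋ)=(0.405711, 1.120596) → end (x,ẋ)=(1.535701, 4.350470)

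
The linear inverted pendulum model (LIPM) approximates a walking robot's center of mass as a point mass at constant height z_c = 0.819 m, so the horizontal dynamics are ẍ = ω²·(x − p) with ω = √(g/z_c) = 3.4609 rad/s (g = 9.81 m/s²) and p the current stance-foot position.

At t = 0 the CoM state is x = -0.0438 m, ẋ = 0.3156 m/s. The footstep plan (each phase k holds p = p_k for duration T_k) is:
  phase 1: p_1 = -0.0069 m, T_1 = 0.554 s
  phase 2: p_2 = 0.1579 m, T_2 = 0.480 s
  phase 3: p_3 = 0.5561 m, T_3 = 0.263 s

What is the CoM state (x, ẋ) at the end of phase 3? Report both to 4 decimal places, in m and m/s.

phase 1: p=-0.0069, T=0.554, ωT=1.917339, cosh=3.474913, sinh=3.327916; start (x,ẋ)=(-0.043800, 0.315600) → end (x,ẋ)=(0.168349, 0.671684)
phase 2: p=0.1579, T=0.480, ωT=1.661232, cosh=2.727850, sinh=2.537945; start (x,ẋ)=(0.168349, 0.671684) → end (x,ẋ)=(0.678962, 1.924031)
phase 3: p=0.5561, T=0.263, ωT=0.910217, cosh=1.443649, sinh=1.041212; start (x,ẋ)=(0.678962, 1.924031) → end (x,ẋ)=(1.312314, 3.220360)

x = 1.3123, ẋ = 3.2204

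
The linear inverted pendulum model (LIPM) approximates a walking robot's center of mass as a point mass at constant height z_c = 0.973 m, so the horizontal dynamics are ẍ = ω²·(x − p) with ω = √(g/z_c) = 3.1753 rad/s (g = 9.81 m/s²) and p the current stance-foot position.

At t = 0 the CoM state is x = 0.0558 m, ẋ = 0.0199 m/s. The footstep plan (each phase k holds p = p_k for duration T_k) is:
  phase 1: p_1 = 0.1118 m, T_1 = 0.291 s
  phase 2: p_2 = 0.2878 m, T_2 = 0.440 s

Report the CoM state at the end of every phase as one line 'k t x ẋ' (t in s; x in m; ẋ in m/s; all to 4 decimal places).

1 0.2910 0.0368 -0.1597
2 0.7310 -0.3462 -1.8555

phase 1: p=0.1118, T=0.291, ωT=0.924012, cosh=1.458151, sinh=1.061228; start (x,ẋ)=(0.055800, 0.019900) → end (x,ẋ)=(0.036794, -0.159687)
phase 2: p=0.2878, T=0.440, ωT=1.397132, cosh=2.145446, sinh=1.898141; start (x,ẋ)=(0.036794, -0.159687) → end (x,ẋ)=(-0.346177, -1.855452)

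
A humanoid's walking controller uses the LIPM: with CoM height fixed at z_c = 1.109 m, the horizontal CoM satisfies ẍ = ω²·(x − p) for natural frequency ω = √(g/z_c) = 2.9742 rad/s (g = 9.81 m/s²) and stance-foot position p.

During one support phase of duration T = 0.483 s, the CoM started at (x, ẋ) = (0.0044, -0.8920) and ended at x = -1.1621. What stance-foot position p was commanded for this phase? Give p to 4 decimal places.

ωT = 2.9742·0.483 = 1.436539; cosh(ωT) = 2.221930, sinh(ωT) = 1.984181
x(T) = p + (x₀−p)·cosh(ωT) + (ẋ₀/ω)·sinh(ωT) ⇒ p·(1 − cosh) = x(T) − x₀·cosh − (ẋ₀/ω)·sinh
numerator   = -1.1621 − (0.0044)·2.221930 − (-0.8920/2.9742)·1.984181 = -0.576796
denominator = 1 − 2.221930 = -1.221930
p = -0.576796 / -1.221930 = 0.4720

p = 0.4720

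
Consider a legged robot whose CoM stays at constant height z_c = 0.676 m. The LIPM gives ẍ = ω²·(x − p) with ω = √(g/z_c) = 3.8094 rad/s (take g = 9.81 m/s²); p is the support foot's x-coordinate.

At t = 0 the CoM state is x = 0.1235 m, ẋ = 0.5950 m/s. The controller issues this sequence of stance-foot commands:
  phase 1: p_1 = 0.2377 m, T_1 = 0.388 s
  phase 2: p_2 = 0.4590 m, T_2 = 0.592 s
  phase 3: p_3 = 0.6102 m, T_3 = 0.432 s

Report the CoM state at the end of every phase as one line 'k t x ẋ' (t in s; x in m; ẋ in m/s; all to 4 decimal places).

1 0.3880 0.2989 0.4681
2 0.9800 0.2668 -0.6190
3 1.4120 -0.7186 -4.9289

phase 1: p=0.2377, T=0.388, ωT=1.478047, cosh=2.306229, sinh=2.078146; start (x,ẋ)=(0.123500, 0.595000) → end (x,ẋ)=(0.298920, 0.468143)
phase 2: p=0.4590, T=0.592, ωT=2.255165, cosh=4.820861, sinh=4.716004; start (x,ẋ)=(0.298920, 0.468143) → end (x,ẋ)=(0.266832, -0.619014)
phase 3: p=0.6102, T=0.432, ωT=1.645661, cosh=2.688660, sinh=2.495775; start (x,ẋ)=(0.266832, -0.619014) → end (x,ẋ)=(-0.718554, -4.928855)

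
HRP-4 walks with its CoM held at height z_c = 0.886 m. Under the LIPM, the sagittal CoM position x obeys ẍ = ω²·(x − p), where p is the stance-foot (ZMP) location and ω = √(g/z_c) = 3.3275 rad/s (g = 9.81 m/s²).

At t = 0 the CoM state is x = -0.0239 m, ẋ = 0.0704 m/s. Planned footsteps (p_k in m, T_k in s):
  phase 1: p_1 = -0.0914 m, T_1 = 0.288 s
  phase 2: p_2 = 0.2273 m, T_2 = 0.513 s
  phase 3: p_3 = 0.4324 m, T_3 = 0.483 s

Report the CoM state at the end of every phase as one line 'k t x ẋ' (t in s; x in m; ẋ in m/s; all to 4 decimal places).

1 0.2880 0.0331 0.3550
2 0.8010 -0.0413 -0.7121
3 1.2840 -1.3089 -5.6211

phase 1: p=-0.0914, T=0.288, ωT=0.958320, cosh=1.495425, sinh=1.111888; start (x,ẋ)=(-0.023900, 0.070400) → end (x,ẋ)=(0.033065, 0.355015)
phase 2: p=0.2273, T=0.513, ωT=1.707008, cosh=2.846924, sinh=2.665516; start (x,ẋ)=(0.033065, 0.355015) → end (x,ẋ)=(-0.041284, -0.712065)
phase 3: p=0.4324, T=0.483, ωT=1.607182, cosh=2.594594, sinh=2.394142; start (x,ẋ)=(-0.041284, -0.712065) → end (x,ẋ)=(-1.308949, -5.621126)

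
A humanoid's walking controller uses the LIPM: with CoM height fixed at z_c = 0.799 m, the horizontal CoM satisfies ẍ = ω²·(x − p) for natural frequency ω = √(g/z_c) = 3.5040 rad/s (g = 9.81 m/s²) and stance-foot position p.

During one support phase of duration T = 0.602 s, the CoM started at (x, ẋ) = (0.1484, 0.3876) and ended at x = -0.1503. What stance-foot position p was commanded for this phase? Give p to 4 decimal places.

ωT = 3.5040·0.602 = 2.109408; cosh(ωT) = 4.182335, sinh(ωT) = 4.061025
x(T) = p + (x₀−p)·cosh(ωT) + (ẋ₀/ω)·sinh(ωT) ⇒ p·(1 − cosh) = x(T) − x₀·cosh − (ẋ₀/ω)·sinh
numerator   = -0.1503 − (0.1484)·4.182335 − (0.3876/3.5040)·4.061025 = -1.220175
denominator = 1 − 4.182335 = -3.182335
p = -1.220175 / -3.182335 = 0.3834

p = 0.3834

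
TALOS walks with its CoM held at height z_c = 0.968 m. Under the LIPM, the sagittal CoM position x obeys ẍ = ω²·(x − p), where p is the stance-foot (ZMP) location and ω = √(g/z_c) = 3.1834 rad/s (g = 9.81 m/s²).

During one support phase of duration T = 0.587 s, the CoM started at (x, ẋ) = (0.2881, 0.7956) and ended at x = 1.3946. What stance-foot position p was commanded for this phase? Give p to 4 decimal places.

ωT = 3.1834·0.587 = 1.868656; cosh(ωT) = 3.316956, sinh(ωT) = 3.162625
x(T) = p + (x₀−p)·cosh(ωT) + (ẋ₀/ω)·sinh(ωT) ⇒ p·(1 − cosh) = x(T) − x₀·cosh − (ẋ₀/ω)·sinh
numerator   = 1.3946 − (0.2881)·3.316956 − (0.7956/3.1834)·3.162625 = -0.351423
denominator = 1 − 3.316956 = -2.316956
p = -0.351423 / -2.316956 = 0.1517

p = 0.1517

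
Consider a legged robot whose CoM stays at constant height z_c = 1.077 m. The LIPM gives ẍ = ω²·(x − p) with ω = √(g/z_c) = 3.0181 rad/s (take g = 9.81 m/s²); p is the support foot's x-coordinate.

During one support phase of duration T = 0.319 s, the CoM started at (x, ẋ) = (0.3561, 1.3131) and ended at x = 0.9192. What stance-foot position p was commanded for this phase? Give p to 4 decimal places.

p = 0.2033

ωT = 3.0181·0.319 = 0.962774; cosh(ωT) = 1.500392, sinh(ωT) = 1.118559
x(T) = p + (x₀−p)·cosh(ωT) + (ẋ₀/ω)·sinh(ωT) ⇒ p·(1 − cosh) = x(T) − x₀·cosh − (ẋ₀/ω)·sinh
numerator   = 0.9192 − (0.3561)·1.500392 − (1.3131/3.0181)·1.118559 = -0.101747
denominator = 1 − 1.500392 = -0.500392
p = -0.101747 / -0.500392 = 0.2033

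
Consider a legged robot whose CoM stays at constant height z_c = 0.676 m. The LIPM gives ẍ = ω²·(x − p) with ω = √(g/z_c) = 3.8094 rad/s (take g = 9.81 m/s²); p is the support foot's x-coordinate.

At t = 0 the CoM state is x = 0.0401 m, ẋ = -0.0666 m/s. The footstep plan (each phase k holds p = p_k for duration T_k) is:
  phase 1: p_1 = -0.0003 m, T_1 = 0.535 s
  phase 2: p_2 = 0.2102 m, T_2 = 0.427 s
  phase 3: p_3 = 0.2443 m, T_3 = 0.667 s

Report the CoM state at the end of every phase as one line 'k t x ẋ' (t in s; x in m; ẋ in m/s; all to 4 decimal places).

phase 1: p=-0.0003, T=0.535, ωT=2.038029, cosh=3.902876, sinh=3.772590; start (x,ẋ)=(0.040100, -0.066600) → end (x,ẋ)=(0.091420, 0.320669)
phase 2: p=0.2102, T=0.427, ωT=1.626614, cosh=2.641608, sinh=2.445014; start (x,ẋ)=(0.091420, 0.320669) → end (x,ẋ)=(0.102246, -0.259241)
phase 3: p=0.2443, T=0.667, ωT=2.540870, cosh=6.384751, sinh=6.305953; start (x,ẋ)=(0.102246, -0.259241) → end (x,ẋ)=(-1.091816, -5.067587)

1 0.5350 0.0914 0.3207
2 0.9620 0.1022 -0.2592
3 1.6290 -1.0918 -5.0676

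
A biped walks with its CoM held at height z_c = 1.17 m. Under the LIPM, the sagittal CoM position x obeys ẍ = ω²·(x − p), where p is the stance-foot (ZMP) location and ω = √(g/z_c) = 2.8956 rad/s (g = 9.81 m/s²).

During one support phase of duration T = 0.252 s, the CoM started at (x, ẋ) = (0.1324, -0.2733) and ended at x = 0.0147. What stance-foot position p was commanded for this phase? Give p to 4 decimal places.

ωT = 2.8956·0.252 = 0.729691; cosh(ωT) = 1.278249, sinh(ωT) = 0.796191
x(T) = p + (x₀−p)·cosh(ωT) + (ẋ₀/ω)·sinh(ωT) ⇒ p·(1 − cosh) = x(T) − x₀·cosh − (ẋ₀/ω)·sinh
numerator   = 0.0147 − (0.1324)·1.278249 − (-0.2733/2.8956)·0.796191 = -0.079392
denominator = 1 − 1.278249 = -0.278249
p = -0.079392 / -0.278249 = 0.2853

p = 0.2853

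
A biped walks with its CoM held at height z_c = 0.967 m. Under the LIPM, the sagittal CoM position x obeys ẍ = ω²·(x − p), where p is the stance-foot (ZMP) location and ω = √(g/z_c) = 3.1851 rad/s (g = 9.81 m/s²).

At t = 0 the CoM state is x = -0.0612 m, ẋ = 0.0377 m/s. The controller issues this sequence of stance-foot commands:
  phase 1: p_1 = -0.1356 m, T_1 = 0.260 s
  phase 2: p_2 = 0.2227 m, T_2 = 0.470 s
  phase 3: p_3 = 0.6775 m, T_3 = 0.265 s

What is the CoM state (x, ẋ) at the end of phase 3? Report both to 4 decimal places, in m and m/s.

x = -0.8011, ẋ = -3.9853

phase 1: p=-0.1356, T=0.260, ωT=0.828126, cosh=1.362946, sinh=0.926079; start (x,ẋ)=(-0.061200, 0.037700) → end (x,ẋ)=(-0.023235, 0.270837)
phase 2: p=0.2227, T=0.470, ωT=1.496997, cosh=2.346026, sinh=2.122225; start (x,ẋ)=(-0.023235, 0.270837) → end (x,ẋ)=(-0.173813, -1.027008)
phase 3: p=0.6775, T=0.265, ωT=0.844051, cosh=1.377868, sinh=0.947903; start (x,ẋ)=(-0.173813, -1.027008) → end (x,ẋ)=(-0.801139, -3.985335)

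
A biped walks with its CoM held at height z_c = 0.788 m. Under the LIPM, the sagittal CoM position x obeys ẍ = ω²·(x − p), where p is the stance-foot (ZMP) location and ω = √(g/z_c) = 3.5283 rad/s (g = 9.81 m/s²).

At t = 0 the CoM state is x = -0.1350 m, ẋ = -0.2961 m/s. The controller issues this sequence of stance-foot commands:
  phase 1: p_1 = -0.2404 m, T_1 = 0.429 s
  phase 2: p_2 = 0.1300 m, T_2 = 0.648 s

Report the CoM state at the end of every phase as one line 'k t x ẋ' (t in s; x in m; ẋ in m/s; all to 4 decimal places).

phase 1: p=-0.2404, T=0.429, ωT=1.513641, cosh=2.381674, sinh=2.161567; start (x,ẋ)=(-0.135000, -0.296100) → end (x,ẋ)=(-0.170773, 0.098636)
phase 2: p=0.1300, T=0.648, ωT=2.286338, cosh=4.970242, sinh=4.868604; start (x,ẋ)=(-0.170773, 0.098636) → end (x,ẋ)=(-1.228811, -4.676409)

1 0.4290 -0.1708 0.0986
2 1.0770 -1.2288 -4.6764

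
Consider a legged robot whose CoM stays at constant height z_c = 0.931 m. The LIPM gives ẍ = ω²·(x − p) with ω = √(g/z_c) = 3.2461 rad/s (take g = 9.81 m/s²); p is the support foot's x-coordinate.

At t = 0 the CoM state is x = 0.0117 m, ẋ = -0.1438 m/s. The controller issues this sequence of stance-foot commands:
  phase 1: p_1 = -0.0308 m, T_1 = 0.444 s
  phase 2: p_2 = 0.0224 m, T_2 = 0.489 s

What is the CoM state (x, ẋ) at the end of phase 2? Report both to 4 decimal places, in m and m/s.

phase 1: p=-0.0308, T=0.444, ωT=1.441268, cosh=2.231340, sinh=1.994713; start (x,ẋ)=(0.011700, -0.143800) → end (x,ẋ)=(-0.024332, -0.045678)
phase 2: p=0.0224, T=0.489, ωT=1.587343, cosh=2.547602, sinh=2.343134; start (x,ẋ)=(-0.024332, -0.045678) → end (x,ẋ)=(-0.129627, -0.471818)

x = -0.1296, ẋ = -0.4718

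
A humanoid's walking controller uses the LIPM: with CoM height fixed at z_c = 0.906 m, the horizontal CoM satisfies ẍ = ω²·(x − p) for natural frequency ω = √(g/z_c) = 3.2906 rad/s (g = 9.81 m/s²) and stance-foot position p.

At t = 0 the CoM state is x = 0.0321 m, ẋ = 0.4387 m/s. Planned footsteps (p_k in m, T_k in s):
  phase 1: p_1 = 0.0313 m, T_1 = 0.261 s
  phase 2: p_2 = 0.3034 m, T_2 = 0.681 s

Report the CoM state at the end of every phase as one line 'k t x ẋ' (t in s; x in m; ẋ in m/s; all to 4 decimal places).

1 0.2610 0.1615 0.6132
2 0.9420 0.4950 0.7455

phase 1: p=0.0313, T=0.261, ωT=0.858847, cosh=1.392044, sinh=0.968393; start (x,ẋ)=(0.032100, 0.438700) → end (x,ẋ)=(0.161519, 0.613239)
phase 2: p=0.3034, T=0.681, ωT=2.240899, cosh=4.754069, sinh=4.647707; start (x,ẋ)=(0.161519, 0.613239) → end (x,ẋ)=(0.495038, 0.745488)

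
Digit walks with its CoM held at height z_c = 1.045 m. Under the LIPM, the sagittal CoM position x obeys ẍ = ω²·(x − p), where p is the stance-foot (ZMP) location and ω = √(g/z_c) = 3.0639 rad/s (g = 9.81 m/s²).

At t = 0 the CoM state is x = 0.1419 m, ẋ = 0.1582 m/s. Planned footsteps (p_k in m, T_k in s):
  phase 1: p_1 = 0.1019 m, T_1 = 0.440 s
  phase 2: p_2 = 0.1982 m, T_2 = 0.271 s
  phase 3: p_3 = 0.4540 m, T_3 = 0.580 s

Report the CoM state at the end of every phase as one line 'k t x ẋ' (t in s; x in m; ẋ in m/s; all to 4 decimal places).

phase 1: p=0.1019, T=0.440, ωT=1.348116, cosh=2.054947, sinh=1.795218; start (x,ẋ)=(0.141900, 0.158200) → end (x,ẋ)=(0.276791, 0.545107)
phase 2: p=0.1982, T=0.271, ωT=0.830317, cosh=1.364978, sinh=0.929067; start (x,ẋ)=(0.276791, 0.545107) → end (x,ẋ)=(0.470769, 0.967775)
phase 3: p=0.4540, T=0.580, ωT=1.777062, cosh=3.040797, sinh=2.871663; start (x,ẋ)=(0.470769, 0.967775) → end (x,ẋ)=(1.412044, 3.090346)

1 0.4400 0.2768 0.5451
2 0.7110 0.4708 0.9678
3 1.2910 1.4120 3.0903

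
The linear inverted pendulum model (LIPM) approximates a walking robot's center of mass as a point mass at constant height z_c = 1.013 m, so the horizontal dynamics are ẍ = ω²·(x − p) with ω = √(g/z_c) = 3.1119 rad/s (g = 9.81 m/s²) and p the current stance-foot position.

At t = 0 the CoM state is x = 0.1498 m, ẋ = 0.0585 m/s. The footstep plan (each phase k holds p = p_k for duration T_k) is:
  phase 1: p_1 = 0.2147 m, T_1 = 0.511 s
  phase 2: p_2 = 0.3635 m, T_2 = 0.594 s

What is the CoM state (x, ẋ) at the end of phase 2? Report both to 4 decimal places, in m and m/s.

phase 1: p=0.2147, T=0.511, ωT=1.590181, cosh=2.554262, sinh=2.350374; start (x,ẋ)=(0.149800, 0.058500) → end (x,ẋ)=(0.093113, -0.325263)
phase 2: p=0.3635, T=0.594, ωT=1.848469, cosh=3.253783, sinh=3.096305; start (x,ẋ)=(0.093113, -0.325263) → end (x,ẋ)=(-0.839914, -3.663622)

x = -0.8399, ẋ = -3.6636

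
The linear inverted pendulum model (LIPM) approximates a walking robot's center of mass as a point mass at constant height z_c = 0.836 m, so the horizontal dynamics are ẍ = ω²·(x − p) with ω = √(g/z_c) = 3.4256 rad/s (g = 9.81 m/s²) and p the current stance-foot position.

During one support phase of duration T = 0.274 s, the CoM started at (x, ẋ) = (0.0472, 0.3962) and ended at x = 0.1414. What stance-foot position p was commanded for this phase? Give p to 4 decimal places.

p = 0.1127

ωT = 3.4256·0.274 = 0.938614; cosh(ωT) = 1.473803, sinh(ωT) = 1.082634
x(T) = p + (x₀−p)·cosh(ωT) + (ẋ₀/ω)·sinh(ωT) ⇒ p·(1 − cosh) = x(T) − x₀·cosh − (ẋ₀/ω)·sinh
numerator   = 0.1414 − (0.0472)·1.473803 − (0.3962/3.4256)·1.082634 = -0.053379
denominator = 1 − 1.473803 = -0.473803
p = -0.053379 / -0.473803 = 0.1127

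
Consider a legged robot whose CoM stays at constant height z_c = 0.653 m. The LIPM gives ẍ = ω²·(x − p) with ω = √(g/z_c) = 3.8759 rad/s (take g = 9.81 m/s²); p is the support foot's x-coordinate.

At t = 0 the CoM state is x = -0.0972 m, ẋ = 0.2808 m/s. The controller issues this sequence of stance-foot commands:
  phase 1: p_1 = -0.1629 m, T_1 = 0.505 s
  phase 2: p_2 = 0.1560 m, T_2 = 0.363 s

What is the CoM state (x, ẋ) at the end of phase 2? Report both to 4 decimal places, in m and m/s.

x = 1.4628, ẋ = 5.3688

phase 1: p=-0.1629, T=0.505, ωT=1.957330, cosh=3.610814, sinh=3.469579; start (x,ẋ)=(-0.097200, 0.280800) → end (x,ẋ)=(0.325694, 1.897433)
phase 2: p=0.1560, T=0.363, ωT=1.406952, cosh=2.164189, sinh=1.919300; start (x,ẋ)=(0.325694, 1.897433) → end (x,ẋ)=(1.462835, 5.368756)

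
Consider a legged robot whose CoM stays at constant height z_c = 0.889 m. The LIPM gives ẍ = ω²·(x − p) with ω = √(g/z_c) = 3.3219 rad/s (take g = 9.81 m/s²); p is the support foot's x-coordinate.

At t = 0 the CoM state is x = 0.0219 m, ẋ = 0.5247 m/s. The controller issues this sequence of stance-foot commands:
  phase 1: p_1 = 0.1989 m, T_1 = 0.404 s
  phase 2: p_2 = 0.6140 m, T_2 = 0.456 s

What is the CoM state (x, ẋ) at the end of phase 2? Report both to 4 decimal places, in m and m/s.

phase 1: p=0.1989, T=0.404, ωT=1.342048, cosh=2.044091, sinh=1.782781; start (x,ẋ)=(0.021900, 0.524700) → end (x,ẋ)=(0.118689, 0.024302)
phase 2: p=0.6140, T=0.456, ωT=1.514786, cosh=2.384152, sinh=2.164297; start (x,ẋ)=(0.118689, 0.024302) → end (x,ẋ)=(-0.551063, -3.503136)

x = -0.5511, ẋ = -3.5031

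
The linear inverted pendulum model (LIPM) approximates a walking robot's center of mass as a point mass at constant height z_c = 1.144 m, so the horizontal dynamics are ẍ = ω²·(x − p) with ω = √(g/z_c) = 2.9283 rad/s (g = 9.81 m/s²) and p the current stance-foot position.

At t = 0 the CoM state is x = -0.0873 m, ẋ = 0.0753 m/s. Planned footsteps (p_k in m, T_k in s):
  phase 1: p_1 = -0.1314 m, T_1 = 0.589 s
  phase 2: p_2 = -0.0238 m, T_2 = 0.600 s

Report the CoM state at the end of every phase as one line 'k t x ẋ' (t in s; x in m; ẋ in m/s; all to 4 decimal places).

1 0.5890 0.0661 0.5688
2 1.1890 0.7905 2.4372

phase 1: p=-0.1314, T=0.589, ωT=1.724769, cosh=2.894719, sinh=2.716504; start (x,ẋ)=(-0.087300, 0.075300) → end (x,ẋ)=(0.066111, 0.568776)
phase 2: p=-0.0238, T=0.600, ωT=1.756980, cosh=2.983738, sinh=2.811173; start (x,ẋ)=(0.066111, 0.568776) → end (x,ẋ)=(0.790497, 2.437222)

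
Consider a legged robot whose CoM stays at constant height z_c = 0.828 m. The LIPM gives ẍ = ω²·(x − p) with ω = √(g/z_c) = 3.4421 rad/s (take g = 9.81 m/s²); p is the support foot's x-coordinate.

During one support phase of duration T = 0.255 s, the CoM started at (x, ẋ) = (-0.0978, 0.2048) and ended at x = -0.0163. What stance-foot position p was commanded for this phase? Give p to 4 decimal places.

p = -0.1521

ωT = 3.4421·0.255 = 0.877736; cosh(ωT) = 1.410585, sinh(ωT) = 0.994862
x(T) = p + (x₀−p)·cosh(ωT) + (ẋ₀/ω)·sinh(ωT) ⇒ p·(1 − cosh) = x(T) − x₀·cosh − (ẋ₀/ω)·sinh
numerator   = -0.0163 − (-0.0978)·1.410585 − (0.2048/3.4421)·0.994862 = 0.062462
denominator = 1 − 1.410585 = -0.410585
p = 0.062462 / -0.410585 = -0.1521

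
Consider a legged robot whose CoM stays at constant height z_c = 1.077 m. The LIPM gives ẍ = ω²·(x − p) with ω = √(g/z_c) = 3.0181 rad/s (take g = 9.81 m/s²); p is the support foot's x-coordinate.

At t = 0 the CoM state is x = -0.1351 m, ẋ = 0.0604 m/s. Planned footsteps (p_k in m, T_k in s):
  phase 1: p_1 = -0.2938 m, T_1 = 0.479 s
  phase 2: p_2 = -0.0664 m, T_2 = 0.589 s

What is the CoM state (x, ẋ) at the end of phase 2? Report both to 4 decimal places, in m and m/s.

phase 1: p=-0.2938, T=0.479, ωT=1.445670, cosh=2.240141, sinh=2.004553; start (x,ẋ)=(-0.135100, 0.060400) → end (x,ẋ)=(0.101827, 1.095430)
phase 2: p=-0.0664, T=0.589, ωT=1.777661, cosh=3.042518, sinh=2.873485; start (x,ẋ)=(0.101827, 1.095430) → end (x,ẋ)=(1.488375, 4.791807)

x = 1.4884, ẋ = 4.7918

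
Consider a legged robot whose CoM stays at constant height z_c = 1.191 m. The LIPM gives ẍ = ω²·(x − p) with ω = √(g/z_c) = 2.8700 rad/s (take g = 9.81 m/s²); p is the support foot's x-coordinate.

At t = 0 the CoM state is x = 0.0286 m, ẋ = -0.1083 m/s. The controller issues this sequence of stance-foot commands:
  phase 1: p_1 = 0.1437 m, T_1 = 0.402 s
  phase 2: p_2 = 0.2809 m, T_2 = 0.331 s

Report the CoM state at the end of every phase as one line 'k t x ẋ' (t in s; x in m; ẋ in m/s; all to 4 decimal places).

phase 1: p=0.1437, T=0.402, ωT=1.153740, cosh=1.742741, sinh=1.427286; start (x,ẋ)=(0.028600, -0.108300) → end (x,ẋ)=(-0.110748, -0.660224)
phase 2: p=0.2809, T=0.331, ωT=0.949970, cosh=1.486192, sinh=1.099440; start (x,ẋ)=(-0.110748, -0.660224) → end (x,ẋ)=(-0.554084, -2.217024)

1 0.4020 -0.1107 -0.6602
2 0.7330 -0.5541 -2.2170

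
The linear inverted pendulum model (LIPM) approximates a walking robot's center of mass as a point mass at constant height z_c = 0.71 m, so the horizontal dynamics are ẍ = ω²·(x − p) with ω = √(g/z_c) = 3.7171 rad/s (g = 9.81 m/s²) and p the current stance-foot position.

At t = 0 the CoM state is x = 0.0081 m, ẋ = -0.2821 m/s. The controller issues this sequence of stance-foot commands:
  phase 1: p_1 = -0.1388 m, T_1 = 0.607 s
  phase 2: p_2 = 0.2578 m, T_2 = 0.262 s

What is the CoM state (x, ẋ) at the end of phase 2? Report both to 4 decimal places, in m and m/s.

phase 1: p=-0.1388, T=0.607, ωT=2.256280, cosh=4.826121, sinh=4.721382; start (x,ẋ)=(0.008100, -0.282100) → end (x,ẋ)=(0.211840, 1.216624)
phase 2: p=0.2578, T=0.262, ωT=0.973880, cosh=1.512908, sinh=1.135293; start (x,ẋ)=(0.211840, 1.216624) → end (x,ẋ)=(0.559853, 1.646688)

x = 0.5599, ẋ = 1.6467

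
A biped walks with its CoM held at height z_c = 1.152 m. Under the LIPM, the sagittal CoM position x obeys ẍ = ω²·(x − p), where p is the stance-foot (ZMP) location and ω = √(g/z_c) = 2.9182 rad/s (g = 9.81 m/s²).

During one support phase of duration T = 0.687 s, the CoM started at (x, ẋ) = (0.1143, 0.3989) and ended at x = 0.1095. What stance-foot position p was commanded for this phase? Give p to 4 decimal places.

p = 0.2953

ωT = 2.9182·0.687 = 2.004803; cosh(ωT) = 3.779660, sinh(ωT) = 3.644974
x(T) = p + (x₀−p)·cosh(ωT) + (ẋ₀/ω)·sinh(ωT) ⇒ p·(1 − cosh) = x(T) − x₀·cosh − (ẋ₀/ω)·sinh
numerator   = 0.1095 − (0.1143)·3.779660 − (0.3989/2.9182)·3.644974 = -0.820761
denominator = 1 − 3.779660 = -2.779660
p = -0.820761 / -2.779660 = 0.2953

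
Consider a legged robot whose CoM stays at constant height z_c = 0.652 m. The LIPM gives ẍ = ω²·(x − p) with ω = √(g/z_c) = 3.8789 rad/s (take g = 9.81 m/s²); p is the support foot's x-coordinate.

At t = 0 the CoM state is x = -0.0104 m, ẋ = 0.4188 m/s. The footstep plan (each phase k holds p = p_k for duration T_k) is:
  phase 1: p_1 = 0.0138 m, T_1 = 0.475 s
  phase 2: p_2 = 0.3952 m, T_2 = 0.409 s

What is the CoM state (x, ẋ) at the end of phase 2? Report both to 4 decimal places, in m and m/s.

phase 1: p=0.0138, T=0.475, ωT=1.842477, cosh=3.235291, sinh=3.076866; start (x,ẋ)=(-0.010400, 0.418800) → end (x,ẋ)=(0.267711, 1.066116)
phase 2: p=0.3952, T=0.409, ωT=1.586470, cosh=2.545558, sinh=2.340911; start (x,ẋ)=(0.267711, 1.066116) → end (x,ẋ)=(0.714070, 1.556244)

x = 0.7141, ẋ = 1.5562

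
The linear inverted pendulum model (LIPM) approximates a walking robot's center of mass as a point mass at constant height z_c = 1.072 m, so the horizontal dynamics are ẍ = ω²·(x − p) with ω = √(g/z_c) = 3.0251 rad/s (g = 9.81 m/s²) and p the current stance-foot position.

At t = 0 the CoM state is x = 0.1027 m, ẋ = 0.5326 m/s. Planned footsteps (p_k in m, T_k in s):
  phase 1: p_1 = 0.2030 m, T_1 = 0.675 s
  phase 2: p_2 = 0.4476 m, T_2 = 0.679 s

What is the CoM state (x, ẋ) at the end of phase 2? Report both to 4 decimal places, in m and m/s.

x = 1.7523, ẋ = 4.0556

phase 1: p=0.2030, T=0.675, ωT=2.041943, cosh=3.917670, sinh=3.787893; start (x,ẋ)=(0.102700, 0.532600) → end (x,ẋ)=(0.476955, 0.937238)
phase 2: p=0.4476, T=0.679, ωT=2.054043, cosh=3.963793, sinh=3.835577; start (x,ẋ)=(0.476955, 0.937238) → end (x,ẋ)=(1.752298, 4.055626)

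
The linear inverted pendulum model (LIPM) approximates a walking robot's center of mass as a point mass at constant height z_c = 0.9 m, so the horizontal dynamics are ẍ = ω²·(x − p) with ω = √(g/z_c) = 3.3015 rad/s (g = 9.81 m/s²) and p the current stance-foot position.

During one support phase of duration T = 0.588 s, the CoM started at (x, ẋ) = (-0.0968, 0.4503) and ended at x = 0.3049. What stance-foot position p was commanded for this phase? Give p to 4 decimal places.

p = -0.0719

ωT = 3.3015·0.588 = 1.941282; cosh(ωT) = 3.555599, sinh(ωT) = 3.412079
x(T) = p + (x₀−p)·cosh(ωT) + (ẋ₀/ω)·sinh(ωT) ⇒ p·(1 − cosh) = x(T) − x₀·cosh − (ẋ₀/ω)·sinh
numerator   = 0.3049 − (-0.0968)·3.555599 − (0.4503/3.3015)·3.412079 = 0.183700
denominator = 1 − 3.555599 = -2.555599
p = 0.183700 / -2.555599 = -0.0719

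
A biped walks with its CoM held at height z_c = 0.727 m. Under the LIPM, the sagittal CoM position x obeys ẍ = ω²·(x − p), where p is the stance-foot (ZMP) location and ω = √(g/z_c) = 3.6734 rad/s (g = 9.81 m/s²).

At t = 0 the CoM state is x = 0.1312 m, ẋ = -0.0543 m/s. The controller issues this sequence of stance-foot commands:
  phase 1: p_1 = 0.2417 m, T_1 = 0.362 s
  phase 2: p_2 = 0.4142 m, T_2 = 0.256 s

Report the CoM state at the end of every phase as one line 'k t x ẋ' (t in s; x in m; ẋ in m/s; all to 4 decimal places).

1 0.3620 -0.0078 -0.8233
2 0.6180 -0.4517 -2.8972

phase 1: p=0.2417, T=0.362, ωT=1.329771, cosh=2.022357, sinh=1.757819; start (x,ẋ)=(0.131200, -0.054300) → end (x,ẋ)=(-0.007754, -0.823332)
phase 2: p=0.4142, T=0.256, ωT=0.940390, cosh=1.475728, sinh=1.085253; start (x,ẋ)=(-0.007754, -0.823332) → end (x,ẋ)=(-0.451732, -2.897164)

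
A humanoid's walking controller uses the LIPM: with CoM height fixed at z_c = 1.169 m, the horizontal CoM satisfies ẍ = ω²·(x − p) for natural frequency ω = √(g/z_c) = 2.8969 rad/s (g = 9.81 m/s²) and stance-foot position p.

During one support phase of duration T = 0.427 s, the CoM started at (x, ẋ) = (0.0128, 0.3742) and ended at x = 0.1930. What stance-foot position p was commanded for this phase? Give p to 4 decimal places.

p = 0.0400

ωT = 2.8969·0.427 = 1.236976; cosh(ωT) = 1.867721, sinh(ωT) = 1.577460
x(T) = p + (x₀−p)·cosh(ωT) + (ẋ₀/ω)·sinh(ωT) ⇒ p·(1 − cosh) = x(T) − x₀·cosh − (ẋ₀/ω)·sinh
numerator   = 0.1930 − (0.0128)·1.867721 − (0.3742/2.8969)·1.577460 = -0.034671
denominator = 1 − 1.867721 = -0.867721
p = -0.034671 / -0.867721 = 0.0400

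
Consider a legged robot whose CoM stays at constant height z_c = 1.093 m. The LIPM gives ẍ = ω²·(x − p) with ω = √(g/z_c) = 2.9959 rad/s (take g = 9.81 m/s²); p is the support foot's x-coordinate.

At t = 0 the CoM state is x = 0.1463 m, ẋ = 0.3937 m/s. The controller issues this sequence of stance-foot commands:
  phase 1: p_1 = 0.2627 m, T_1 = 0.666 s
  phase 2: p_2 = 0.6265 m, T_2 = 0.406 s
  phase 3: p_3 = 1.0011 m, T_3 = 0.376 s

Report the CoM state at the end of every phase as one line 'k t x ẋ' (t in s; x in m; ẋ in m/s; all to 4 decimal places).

phase 1: p=0.2627, T=0.666, ωT=1.995269, cosh=3.745080, sinh=3.609103; start (x,ẋ)=(0.146300, 0.393700) → end (x,ẋ)=(0.301055, 0.215862)
phase 2: p=0.6265, T=0.406, ωT=1.216335, cosh=1.835556, sinh=1.539242; start (x,ẋ)=(0.301055, 0.215862) → end (x,ẋ)=(0.140034, -1.104533)
phase 3: p=1.0011, T=0.376, ωT=1.126458, cosh=1.704446, sinh=1.380266; start (x,ẋ)=(0.140034, -1.104533) → end (x,ẋ)=(-0.975419, -5.443244)

1 0.6660 0.3011 0.2159
2 1.0720 0.1400 -1.1045
3 1.4480 -0.9754 -5.4432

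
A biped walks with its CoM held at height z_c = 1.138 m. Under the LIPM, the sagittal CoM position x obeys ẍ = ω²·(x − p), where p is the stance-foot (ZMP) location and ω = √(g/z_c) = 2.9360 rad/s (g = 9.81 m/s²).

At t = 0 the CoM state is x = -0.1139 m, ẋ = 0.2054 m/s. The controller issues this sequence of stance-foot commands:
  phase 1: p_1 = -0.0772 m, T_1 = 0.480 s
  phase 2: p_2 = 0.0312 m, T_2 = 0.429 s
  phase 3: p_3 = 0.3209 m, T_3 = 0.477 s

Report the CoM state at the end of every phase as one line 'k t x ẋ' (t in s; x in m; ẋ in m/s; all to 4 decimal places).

phase 1: p=-0.0772, T=0.480, ωT=1.409280, cosh=2.168663, sinh=1.924344; start (x,ẋ)=(-0.113900, 0.205400) → end (x,ẋ)=(-0.022165, 0.238093)
phase 2: p=0.0312, T=0.429, ωT=1.259544, cosh=1.903799, sinh=1.620015; start (x,ẋ)=(-0.022165, 0.238093) → end (x,ẋ)=(0.060979, 0.199460)
phase 3: p=0.3209, T=0.477, ωT=1.400472, cosh=2.151798, sinh=1.905317; start (x,ẋ)=(0.060979, 0.199460) → end (x,ẋ)=(-0.108958, -1.024804)

1 0.4800 -0.0222 0.2381
2 0.9090 0.0610 0.1995
3 1.3860 -0.1090 -1.0248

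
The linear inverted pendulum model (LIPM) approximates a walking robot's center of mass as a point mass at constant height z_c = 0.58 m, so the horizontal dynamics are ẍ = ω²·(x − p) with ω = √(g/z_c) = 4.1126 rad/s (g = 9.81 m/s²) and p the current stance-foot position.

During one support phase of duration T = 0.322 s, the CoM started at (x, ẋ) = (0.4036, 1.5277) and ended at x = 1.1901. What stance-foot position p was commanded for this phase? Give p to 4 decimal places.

p = 0.2677

ωT = 4.1126·0.322 = 1.324257; cosh(ωT) = 2.012696, sinh(ωT) = 1.746696
x(T) = p + (x₀−p)·cosh(ωT) + (ẋ₀/ω)·sinh(ωT) ⇒ p·(1 − cosh) = x(T) − x₀·cosh − (ẋ₀/ω)·sinh
numerator   = 1.1901 − (0.4036)·2.012696 − (1.5277/4.1126)·1.746696 = -0.271066
denominator = 1 − 2.012696 = -1.012696
p = -0.271066 / -1.012696 = 0.2677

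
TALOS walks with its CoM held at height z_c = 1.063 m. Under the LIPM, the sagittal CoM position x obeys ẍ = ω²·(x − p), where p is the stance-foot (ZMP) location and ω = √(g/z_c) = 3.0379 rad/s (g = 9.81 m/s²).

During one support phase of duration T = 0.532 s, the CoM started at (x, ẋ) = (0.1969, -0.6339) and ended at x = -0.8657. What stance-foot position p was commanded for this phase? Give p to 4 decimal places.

ωT = 3.0379·0.532 = 1.616163; cosh(ωT) = 2.616199, sinh(ωT) = 2.417539
x(T) = p + (x₀−p)·cosh(ωT) + (ẋ₀/ω)·sinh(ωT) ⇒ p·(1 − cosh) = x(T) − x₀·cosh − (ẋ₀/ω)·sinh
numerator   = -0.8657 − (0.1969)·2.616199 − (-0.6339/3.0379)·2.417539 = -0.876376
denominator = 1 − 2.616199 = -1.616199
p = -0.876376 / -1.616199 = 0.5422

p = 0.5422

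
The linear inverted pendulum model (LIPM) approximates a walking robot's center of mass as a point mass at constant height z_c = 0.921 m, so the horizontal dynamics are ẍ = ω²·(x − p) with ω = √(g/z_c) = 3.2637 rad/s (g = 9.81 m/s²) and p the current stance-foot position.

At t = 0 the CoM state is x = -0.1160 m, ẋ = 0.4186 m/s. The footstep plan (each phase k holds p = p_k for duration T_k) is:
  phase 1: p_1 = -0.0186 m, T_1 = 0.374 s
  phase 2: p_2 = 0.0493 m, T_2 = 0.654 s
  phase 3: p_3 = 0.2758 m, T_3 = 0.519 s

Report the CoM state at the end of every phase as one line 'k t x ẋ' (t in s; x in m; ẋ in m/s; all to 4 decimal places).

1 0.3740 0.0004 0.2793
2 1.0280 0.1964 0.5321
3 1.5470 0.4810 0.8152

phase 1: p=-0.0186, T=0.374, ωT=1.220624, cosh=1.842174, sinh=1.547128; start (x,ẋ)=(-0.116000, 0.418600) → end (x,ẋ)=(0.000406, 0.279326)
phase 2: p=0.0493, T=0.654, ωT=2.134460, cosh=4.285394, sinh=4.167085; start (x,ẋ)=(0.000406, 0.279326) → end (x,ẋ)=(0.196412, 0.532057)
phase 3: p=0.2758, T=0.519, ωT=1.693860, cosh=2.812125, sinh=2.628317; start (x,ẋ)=(0.196412, 0.532057) → end (x,ẋ)=(0.481027, 0.815220)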